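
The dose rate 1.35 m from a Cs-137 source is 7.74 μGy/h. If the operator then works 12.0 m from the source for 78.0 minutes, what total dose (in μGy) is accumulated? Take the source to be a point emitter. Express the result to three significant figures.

Since intensity falls as 1/r², rate at 12.0 m:
7.74 × (1.35/12.0)² = 7.74 × 0.01266 = 0.09799 μGy/h.
Dose = rate × time = 0.09799 μGy/h × 1.300 h = 0.1274 μGy.

0.127 μGy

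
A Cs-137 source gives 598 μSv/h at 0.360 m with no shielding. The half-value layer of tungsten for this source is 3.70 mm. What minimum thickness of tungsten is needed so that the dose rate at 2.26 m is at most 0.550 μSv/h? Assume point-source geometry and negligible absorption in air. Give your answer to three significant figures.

17.7 mm

At 2.26 m, distance alone gives (0.360/2.26)² = 0.02537, so 598 × 0.02537 = 15.17 μSv/h.
Further attenuation needed: 15.17/0.550 = 27.58.
n = log₂(27.58) = 4.786 half-value layers.
Thickness = 4.786 × 3.70 mm = 17.71 mm.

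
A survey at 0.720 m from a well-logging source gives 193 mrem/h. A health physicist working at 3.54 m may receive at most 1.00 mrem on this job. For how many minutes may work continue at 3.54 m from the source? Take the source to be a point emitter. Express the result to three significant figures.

7.52 min

Since intensity falls as 1/r², rate at 3.54 m:
193 × (0.720/3.54)² = 193 × 0.04137 = 7.984 mrem/h.
Stay time = 1.00 mrem ÷ 7.984 mrem/h = 0.1253 h = 7.518 min.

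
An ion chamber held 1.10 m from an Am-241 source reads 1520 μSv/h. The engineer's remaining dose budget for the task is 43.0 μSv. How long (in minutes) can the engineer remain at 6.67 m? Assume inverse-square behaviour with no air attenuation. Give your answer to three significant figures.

62.4 min

Intensity scales as (d₁/d₂)², so rate at 6.67 m:
(1.10/6.67)² = 0.02720, so 1520 × 0.02720 = 41.34 μSv/h.
Stay time = 43.0 μSv ÷ 41.34 μSv/h = 1.040 h = 62.40 min.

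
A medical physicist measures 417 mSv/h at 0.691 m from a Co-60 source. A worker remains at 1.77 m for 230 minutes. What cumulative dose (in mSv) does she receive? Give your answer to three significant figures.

Applying the 1/r² law, rate at 1.77 m:
417 × (0.691/1.77)² = 417 × 0.1524 = 63.55 mSv/h.
Dose = rate × time = 63.55 mSv/h × 3.833 h = 243.6 mSv.

244 mSv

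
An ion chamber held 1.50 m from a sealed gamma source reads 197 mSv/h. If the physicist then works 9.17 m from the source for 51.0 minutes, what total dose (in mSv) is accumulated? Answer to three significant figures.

Using I₁d₁² = I₂d₂², rate at 9.17 m:
197 × (1.50/9.17)² = 197 × 0.02676 = 5.272 mSv/h.
Dose = rate × time = 5.272 mSv/h × 0.8500 h = 4.481 mSv.

4.48 mSv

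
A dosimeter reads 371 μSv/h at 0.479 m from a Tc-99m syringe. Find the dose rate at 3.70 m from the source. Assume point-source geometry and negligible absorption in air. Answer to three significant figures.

Using I₁d₁² = I₂d₂², the rate at 3.70 m is
(0.479/3.70)² = 0.01676, so 371 × 0.01676 = 6.218 μSv/h.

6.22 μSv/h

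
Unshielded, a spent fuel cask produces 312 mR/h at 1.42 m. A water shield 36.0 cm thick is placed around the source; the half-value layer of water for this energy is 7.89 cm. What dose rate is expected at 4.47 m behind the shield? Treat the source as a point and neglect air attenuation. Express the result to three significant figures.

1.33 mR/h

Distance alone: (1.42/4.47)² = 0.1009, so 312 × 0.1009 = 31.48 mR/h.
Shield: 36.0/7.89 = 4.563 half-value layers → attenuation 2^(−4.563) = 0.04231.
Combined: 31.48 × 0.04231 = 1.332 mR/h.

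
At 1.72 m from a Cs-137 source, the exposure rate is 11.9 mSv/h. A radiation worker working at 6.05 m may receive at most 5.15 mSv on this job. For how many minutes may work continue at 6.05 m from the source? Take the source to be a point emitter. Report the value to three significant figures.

321 min

Applying the 1/r² law, rate at 6.05 m:
11.9 × (1.72/6.05)² = 11.9 × 0.08083 = 0.9619 mSv/h.
Stay time = 5.15 mSv ÷ 0.9619 mSv/h = 5.354 h = 321.2 min.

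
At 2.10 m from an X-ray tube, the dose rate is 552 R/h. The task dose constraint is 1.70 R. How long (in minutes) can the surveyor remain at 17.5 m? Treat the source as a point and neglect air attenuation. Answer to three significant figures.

Using I₁d₁² = I₂d₂², rate at 17.5 m:
552 × (2.10/17.5)² = 552 × 0.01440 = 7.949 R/h.
Stay time = 1.70 R ÷ 7.949 R/h = 0.2139 h = 12.83 min.

12.8 min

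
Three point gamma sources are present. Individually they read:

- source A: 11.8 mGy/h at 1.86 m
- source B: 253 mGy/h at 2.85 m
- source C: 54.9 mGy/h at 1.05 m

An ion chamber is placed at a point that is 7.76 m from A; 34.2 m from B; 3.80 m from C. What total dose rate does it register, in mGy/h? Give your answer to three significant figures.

6.63 mGy/h

By superposition, sum each source's inverse-square contribution:
A: 11.8 × (1.86/7.76)² = 0.6779 mGy/h
B: 253 × (2.85/34.2)² = 1.757 mGy/h
C: 54.9 × (1.05/3.80)² = 4.192 mGy/h
Total = 0.6779 + 1.757 + 4.192 = 6.627 mGy/h.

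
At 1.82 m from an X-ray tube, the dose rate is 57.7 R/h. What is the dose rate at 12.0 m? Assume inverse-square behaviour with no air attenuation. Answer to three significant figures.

Since intensity falls as 1/r², the rate at 12.0 m is
(1.82/12.0)² = 0.02300, so 57.7 × 0.02300 = 1.327 R/h.

1.33 R/h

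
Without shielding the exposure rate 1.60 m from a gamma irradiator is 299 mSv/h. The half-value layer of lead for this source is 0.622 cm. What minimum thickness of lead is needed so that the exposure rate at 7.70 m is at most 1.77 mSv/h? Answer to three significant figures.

1.78 cm

At 7.70 m, distance alone gives 299 × (1.60/7.70)² = 299 × 0.04318 = 12.91 mSv/h.
Further attenuation needed: 12.91/1.77 = 7.294.
n = log₂(7.294) = 2.867 half-value layers.
Thickness = 2.867 × 0.622 cm = 1.783 cm.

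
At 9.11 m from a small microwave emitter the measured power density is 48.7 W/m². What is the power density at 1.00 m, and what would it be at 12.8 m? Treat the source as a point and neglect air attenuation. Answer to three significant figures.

Applying the 1/r² law,
At 1.00 m: (9.11/1.00)² = 82.99, so 48.7 × 82.99 = 4042 W/m²
At 12.8 m: 4042 × (1.00/12.8)² = 4042 × 0.006104 = 24.67 W/m².

4040 W/m²; 24.7 W/m²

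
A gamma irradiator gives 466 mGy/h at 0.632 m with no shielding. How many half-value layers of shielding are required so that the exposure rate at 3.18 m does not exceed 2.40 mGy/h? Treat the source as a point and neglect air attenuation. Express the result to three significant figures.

At 3.18 m, distance alone gives 466 × (0.632/3.18)² = 466 × 0.03950 = 18.41 mGy/h.
Further attenuation needed: 18.41/2.40 = 7.671.
n = log₂(7.671) = 2.939 half-value layers.

2.94 half-value layers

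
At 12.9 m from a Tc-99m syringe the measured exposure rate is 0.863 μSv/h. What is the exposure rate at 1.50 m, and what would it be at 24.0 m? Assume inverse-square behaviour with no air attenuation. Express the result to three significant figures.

63.8 μSv/h; 0.249 μSv/h

Applying the 1/r² law,
At 1.50 m: (12.9/1.50)² = 73.96, so 0.863 × 73.96 = 63.83 μSv/h
At 24.0 m: 63.83 × (1.50/24.0)² = 63.83 × 0.003906 = 0.2493 μSv/h.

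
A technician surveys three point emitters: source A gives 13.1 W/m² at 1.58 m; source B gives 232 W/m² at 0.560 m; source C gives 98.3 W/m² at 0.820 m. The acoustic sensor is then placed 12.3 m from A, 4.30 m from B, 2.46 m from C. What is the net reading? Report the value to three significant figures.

By superposition, sum each source's inverse-square contribution:
A: 13.1 × (1.58/12.3)² = 0.2162 W/m²
B: 232 × (0.560/4.30)² = 3.935 W/m²
C: 98.3 × (0.820/2.46)² = 10.92 W/m²
Total = 0.2162 + 3.935 + 10.92 = 15.07 W/m².

15.1 W/m²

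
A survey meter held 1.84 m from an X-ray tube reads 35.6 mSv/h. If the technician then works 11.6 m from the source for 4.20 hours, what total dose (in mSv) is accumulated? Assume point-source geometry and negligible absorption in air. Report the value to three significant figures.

3.76 mSv

Applying the 1/r² law, rate at 11.6 m:
35.6 × (1.84/11.6)² = 35.6 × 0.02516 = 0.8957 mSv/h.
Dose = rate × time = 0.8957 mSv/h × 4.200 h = 3.762 mSv.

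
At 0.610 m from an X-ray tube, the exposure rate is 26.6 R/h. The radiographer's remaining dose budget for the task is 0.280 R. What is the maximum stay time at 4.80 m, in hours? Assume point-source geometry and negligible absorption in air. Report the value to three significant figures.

Applying the 1/r² law, rate at 4.80 m:
26.6 × (0.610/4.80)² = 26.6 × 0.01615 = 0.4296 R/h.
Stay time = 0.280 R ÷ 0.4296 R/h = 0.6518 h.

0.652 h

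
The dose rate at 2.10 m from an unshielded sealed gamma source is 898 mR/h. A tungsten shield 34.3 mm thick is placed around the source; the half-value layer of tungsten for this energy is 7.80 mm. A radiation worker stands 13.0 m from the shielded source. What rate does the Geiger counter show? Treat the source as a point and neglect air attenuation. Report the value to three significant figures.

Distance alone: 898 × (2.10/13.0)² = 898 × 0.02609 = 23.43 mR/h.
Shield: 34.3/7.80 = 4.397 half-value layers → attenuation 2^(−4.397) = 0.04746.
Combined: 23.43 × 0.04746 = 1.112 mR/h.

1.11 mR/h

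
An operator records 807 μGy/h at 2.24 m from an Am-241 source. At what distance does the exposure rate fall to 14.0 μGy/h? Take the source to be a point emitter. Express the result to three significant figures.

Since intensity falls as 1/r², d₂ = d₁·√(I₁/I₂).
I₁/I₂ = 807/14.0 = 57.64, so d₂ = 2.24 × √57.64 = 17.01 m.

17.0 m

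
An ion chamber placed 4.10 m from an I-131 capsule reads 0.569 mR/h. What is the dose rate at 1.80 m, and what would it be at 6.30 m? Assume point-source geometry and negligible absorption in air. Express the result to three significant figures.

2.95 mR/h; 0.241 mR/h

By the inverse-square law,
At 1.80 m: (4.10/1.80)² = 5.188, so 0.569 × 5.188 = 2.952 mR/h
At 6.30 m: (1.80/6.30)² = 0.08163, so 2.952 × 0.08163 = 0.2410 mR/h.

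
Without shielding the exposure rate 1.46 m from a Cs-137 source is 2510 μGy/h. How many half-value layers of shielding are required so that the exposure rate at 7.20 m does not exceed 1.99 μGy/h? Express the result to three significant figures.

At 7.20 m, distance alone gives (1.46/7.20)² = 0.04112, so 2510 × 0.04112 = 103.2 μGy/h.
Further attenuation needed: 103.2/1.99 = 51.86.
n = log₂(51.86) = 5.697 half-value layers.

5.70 half-value layers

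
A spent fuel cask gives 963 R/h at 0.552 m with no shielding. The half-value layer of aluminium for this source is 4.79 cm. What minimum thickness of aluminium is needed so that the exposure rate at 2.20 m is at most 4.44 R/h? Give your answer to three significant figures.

18.1 cm

At 2.20 m, distance alone gives 963 × (0.552/2.20)² = 963 × 0.06296 = 60.63 R/h.
Further attenuation needed: 60.63/4.44 = 13.66.
n = log₂(13.66) = 3.772 half-value layers.
Thickness = 3.772 × 4.79 cm = 18.07 cm.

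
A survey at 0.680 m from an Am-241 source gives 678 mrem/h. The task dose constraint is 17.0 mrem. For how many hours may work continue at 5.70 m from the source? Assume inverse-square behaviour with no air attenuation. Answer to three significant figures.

1.76 h

Intensity scales as (d₁/d₂)², so rate at 5.70 m:
678 × (0.680/5.70)² = 678 × 0.01423 = 9.648 mrem/h.
Stay time = 17.0 mrem ÷ 9.648 mrem/h = 1.762 h.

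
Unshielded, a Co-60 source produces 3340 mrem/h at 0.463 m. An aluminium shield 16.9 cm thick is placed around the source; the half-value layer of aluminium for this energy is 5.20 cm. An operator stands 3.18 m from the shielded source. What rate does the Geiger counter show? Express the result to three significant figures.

7.44 mrem/h

Distance alone: 3340 × (0.463/3.18)² = 3340 × 0.02120 = 70.81 mrem/h.
Shield: 16.9/5.20 = 3.250 half-value layers → attenuation 2^(−3.250) = 0.1051.
Combined: 70.81 × 0.1051 = 7.442 mrem/h.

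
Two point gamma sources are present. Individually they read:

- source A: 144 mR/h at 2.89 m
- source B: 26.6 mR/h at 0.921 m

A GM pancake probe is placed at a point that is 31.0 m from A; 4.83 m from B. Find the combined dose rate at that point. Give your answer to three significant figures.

Each source contributes Iᵢ·(dᵢ/rᵢ)²; contributions add.
A: 144 × (2.89/31.0)² = 1.252 mR/h
B: 26.6 × (0.921/4.83)² = 0.9672 mR/h
Total = 1.252 + 0.9672 = 2.219 mR/h.

2.22 mR/h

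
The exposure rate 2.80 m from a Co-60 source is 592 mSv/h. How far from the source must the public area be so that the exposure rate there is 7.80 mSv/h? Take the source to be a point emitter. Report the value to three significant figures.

Using I₁d₁² = I₂d₂², d₂ = d₁·√(I₁/I₂).
I₁/I₂ = 592/7.80 = 75.90, so d₂ = 2.80 × √75.90 = 24.39 m.

24.4 m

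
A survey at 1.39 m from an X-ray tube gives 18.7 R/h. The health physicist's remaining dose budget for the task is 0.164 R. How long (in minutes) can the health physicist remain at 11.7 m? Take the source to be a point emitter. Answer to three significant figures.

37.3 min

Applying the 1/r² law, rate at 11.7 m:
18.7 × (1.39/11.7)² = 18.7 × 0.01411 = 0.2639 R/h.
Stay time = 0.164 R ÷ 0.2639 R/h = 0.6214 h = 37.28 min.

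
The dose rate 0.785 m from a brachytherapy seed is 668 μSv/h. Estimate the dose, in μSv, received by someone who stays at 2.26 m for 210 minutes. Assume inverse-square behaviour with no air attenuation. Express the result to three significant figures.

282 μSv

By the inverse-square law, rate at 2.26 m:
(0.785/2.26)² = 0.1206, so 668 × 0.1206 = 80.56 μSv/h.
Dose = rate × time = 80.56 μSv/h × 3.500 h = 282.0 μSv.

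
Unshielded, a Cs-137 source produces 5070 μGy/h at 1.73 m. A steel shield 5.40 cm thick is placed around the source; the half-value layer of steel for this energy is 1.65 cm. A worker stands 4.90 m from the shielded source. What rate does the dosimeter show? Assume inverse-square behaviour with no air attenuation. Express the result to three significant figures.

Distance alone: 5070 × (1.73/4.90)² = 5070 × 0.1247 = 632.2 μGy/h.
Shield: 5.40/1.65 = 3.273 half-value layers → attenuation 2^(−3.273) = 0.1034.
Combined: 632.2 × 0.1034 = 65.37 μGy/h.

65.4 μGy/h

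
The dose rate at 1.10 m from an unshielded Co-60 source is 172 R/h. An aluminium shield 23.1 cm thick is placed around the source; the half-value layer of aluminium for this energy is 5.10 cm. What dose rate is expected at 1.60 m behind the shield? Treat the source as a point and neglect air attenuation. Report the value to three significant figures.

Distance alone: (1.10/1.60)² = 0.4727, so 172 × 0.4727 = 81.30 R/h.
Shield: 23.1/5.10 = 4.529 half-value layers → attenuation 2^(−4.529) = 0.04331.
Combined: 81.30 × 0.04331 = 3.521 R/h.

3.52 R/h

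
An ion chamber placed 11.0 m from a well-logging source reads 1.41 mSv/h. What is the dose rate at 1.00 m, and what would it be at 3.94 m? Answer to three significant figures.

171 mSv/h; 11.0 mSv/h

Since intensity falls as 1/r²,
At 1.00 m: (11.0/1.00)² = 121.0, so 1.41 × 121.0 = 170.6 mSv/h
At 3.94 m: 170.6 × (1.00/3.94)² = 170.6 × 0.06442 = 10.99 mSv/h.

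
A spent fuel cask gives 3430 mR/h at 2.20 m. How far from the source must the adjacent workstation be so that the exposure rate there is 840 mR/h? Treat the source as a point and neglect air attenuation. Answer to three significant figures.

Using I₁d₁² = I₂d₂², d₂ = d₁·√(I₁/I₂).
I₁/I₂ = 3430/840 = 4.083, so d₂ = 2.20 × √4.083 = 4.445 m.

4.45 m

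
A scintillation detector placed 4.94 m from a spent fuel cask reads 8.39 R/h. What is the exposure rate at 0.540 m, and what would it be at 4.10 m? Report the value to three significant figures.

702 R/h; 12.2 R/h

By the inverse-square law,
At 0.540 m: 8.39 × (4.94/0.540)² = 8.39 × 83.69 = 702.2 R/h
At 4.10 m: (0.540/4.10)² = 0.01735, so 702.2 × 0.01735 = 12.18 R/h.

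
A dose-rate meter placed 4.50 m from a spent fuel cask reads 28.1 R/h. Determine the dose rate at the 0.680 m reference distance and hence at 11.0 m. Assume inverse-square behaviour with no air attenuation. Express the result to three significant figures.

By the inverse-square law,
At 0.680 m: (4.50/0.680)² = 43.79, so 28.1 × 43.79 = 1230 R/h
At 11.0 m: (0.680/11.0)² = 0.003821, so 1230 × 0.003821 = 4.700 R/h.

1230 R/h; 4.70 R/h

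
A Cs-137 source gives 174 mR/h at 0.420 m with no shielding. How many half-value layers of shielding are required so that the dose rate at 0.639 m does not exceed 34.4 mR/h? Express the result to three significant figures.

At 0.639 m, distance alone gives (0.420/0.639)² = 0.4320, so 174 × 0.4320 = 75.17 mR/h.
Further attenuation needed: 75.17/34.4 = 2.185.
n = log₂(2.185) = 1.128 half-value layers.

1.13 half-value layers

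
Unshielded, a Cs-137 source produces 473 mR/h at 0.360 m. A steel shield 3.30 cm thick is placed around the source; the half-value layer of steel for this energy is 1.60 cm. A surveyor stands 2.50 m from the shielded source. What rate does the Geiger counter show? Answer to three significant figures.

Distance alone: (0.360/2.50)² = 0.02074, so 473 × 0.02074 = 9.810 mR/h.
Shield: 3.30/1.60 = 2.062 half-value layers → attenuation 2^(−2.062) = 0.2395.
Combined: 9.810 × 0.2395 = 2.349 mR/h.

2.35 mR/h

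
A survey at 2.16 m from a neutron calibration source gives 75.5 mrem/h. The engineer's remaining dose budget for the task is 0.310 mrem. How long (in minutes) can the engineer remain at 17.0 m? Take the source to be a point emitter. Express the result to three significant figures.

Intensity scales as (d₁/d₂)², so rate at 17.0 m:
(2.16/17.0)² = 0.01614, so 75.5 × 0.01614 = 1.219 mrem/h.
Stay time = 0.310 mrem ÷ 1.219 mrem/h = 0.2543 h = 15.26 min.

15.3 min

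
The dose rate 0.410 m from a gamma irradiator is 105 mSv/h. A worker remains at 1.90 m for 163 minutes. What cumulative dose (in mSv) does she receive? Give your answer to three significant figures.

13.3 mSv

Applying the 1/r² law, rate at 1.90 m:
(0.410/1.90)² = 0.04657, so 105 × 0.04657 = 4.890 mSv/h.
Dose = rate × time = 4.890 mSv/h × 2.717 h = 13.29 mSv.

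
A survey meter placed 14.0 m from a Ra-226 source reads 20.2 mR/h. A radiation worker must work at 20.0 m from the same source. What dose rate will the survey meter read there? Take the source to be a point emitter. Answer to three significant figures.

Intensity scales as (d₁/d₂)², so scaling from 14.0 m to 20.0 m:
20.2 × (14.0/20.0)² = 20.2 × 0.4900 = 9.898 mR/h.

9.90 mR/h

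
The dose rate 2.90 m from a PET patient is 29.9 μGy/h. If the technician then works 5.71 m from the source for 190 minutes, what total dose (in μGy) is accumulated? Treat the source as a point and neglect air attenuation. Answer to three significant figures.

24.4 μGy

Applying the 1/r² law, rate at 5.71 m:
29.9 × (2.90/5.71)² = 29.9 × 0.2579 = 7.711 μGy/h.
Dose = rate × time = 7.711 μGy/h × 3.167 h = 24.42 μGy.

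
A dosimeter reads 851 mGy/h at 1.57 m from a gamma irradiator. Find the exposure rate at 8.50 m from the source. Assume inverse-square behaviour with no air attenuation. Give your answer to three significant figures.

Intensity scales as (d₁/d₂)², so the rate at 8.50 m is
851 × (1.57/8.50)² = 851 × 0.03412 = 29.04 mGy/h.

29.0 mGy/h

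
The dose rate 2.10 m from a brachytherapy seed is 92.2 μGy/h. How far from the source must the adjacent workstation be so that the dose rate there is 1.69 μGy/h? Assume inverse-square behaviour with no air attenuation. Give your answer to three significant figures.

Using I₁d₁² = I₂d₂², d₂ = d₁·√(I₁/I₂).
I₁/I₂ = 92.2/1.69 = 54.56, so d₂ = 2.10 × √54.56 = 15.51 m.

15.5 m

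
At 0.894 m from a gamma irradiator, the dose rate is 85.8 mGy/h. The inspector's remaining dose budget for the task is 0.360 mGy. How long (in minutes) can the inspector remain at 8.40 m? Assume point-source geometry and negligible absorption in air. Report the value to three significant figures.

22.2 min

Since intensity falls as 1/r², rate at 8.40 m:
(0.894/8.40)² = 0.01133, so 85.8 × 0.01133 = 0.9721 mGy/h.
Stay time = 0.360 mGy ÷ 0.9721 mGy/h = 0.3703 h = 22.22 min.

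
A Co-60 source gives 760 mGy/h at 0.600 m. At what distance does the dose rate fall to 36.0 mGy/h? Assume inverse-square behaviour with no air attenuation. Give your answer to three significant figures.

Intensity scales as (d₁/d₂)², so d₂ = d₁·√(I₁/I₂).
I₁/I₂ = 760/36.0 = 21.11, so d₂ = 0.600 × √21.11 = 2.757 m.

2.76 m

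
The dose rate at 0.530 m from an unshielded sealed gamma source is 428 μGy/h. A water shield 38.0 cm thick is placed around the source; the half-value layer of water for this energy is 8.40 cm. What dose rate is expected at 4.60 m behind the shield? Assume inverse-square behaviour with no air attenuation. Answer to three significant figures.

0.247 μGy/h

Distance alone: (0.530/4.60)² = 0.01328, so 428 × 0.01328 = 5.684 μGy/h.
Shield: 38.0/8.40 = 4.524 half-value layers → attenuation 2^(−4.524) = 0.04347.
Combined: 5.684 × 0.04347 = 0.2471 μGy/h.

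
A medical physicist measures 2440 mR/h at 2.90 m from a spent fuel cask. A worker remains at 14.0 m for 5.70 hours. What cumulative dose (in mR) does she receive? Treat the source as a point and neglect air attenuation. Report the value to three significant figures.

Since intensity falls as 1/r², rate at 14.0 m:
(2.90/14.0)² = 0.04291, so 2440 × 0.04291 = 104.7 mR/h.
Dose = rate × time = 104.7 mR/h × 5.700 h = 596.8 mR.

597 mR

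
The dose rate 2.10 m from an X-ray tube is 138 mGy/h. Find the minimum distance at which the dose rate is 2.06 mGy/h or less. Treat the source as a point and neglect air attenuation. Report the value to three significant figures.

17.2 m

By the inverse-square law, d₂ = d₁·√(I₁/I₂).
I₁/I₂ = 138/2.06 = 66.99, so d₂ = 2.10 × √66.99 = 17.19 m.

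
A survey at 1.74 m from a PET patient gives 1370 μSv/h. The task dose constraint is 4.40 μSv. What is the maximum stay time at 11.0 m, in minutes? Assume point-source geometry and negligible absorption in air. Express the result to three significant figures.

Using I₁d₁² = I₂d₂², rate at 11.0 m:
(1.74/11.0)² = 0.02502, so 1370 × 0.02502 = 34.28 μSv/h.
Stay time = 4.40 μSv ÷ 34.28 μSv/h = 0.1284 h = 7.704 min.

7.70 min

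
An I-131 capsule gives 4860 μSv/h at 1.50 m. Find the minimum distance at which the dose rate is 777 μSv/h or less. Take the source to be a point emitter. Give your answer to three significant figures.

3.75 m

By the inverse-square law, d₂ = d₁·√(I₁/I₂).
I₁/I₂ = 4860/777 = 6.255, so d₂ = 1.50 × √6.255 = 3.751 m.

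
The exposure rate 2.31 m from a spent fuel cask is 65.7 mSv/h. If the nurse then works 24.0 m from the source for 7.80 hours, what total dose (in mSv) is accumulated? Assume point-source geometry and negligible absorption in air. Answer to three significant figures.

4.75 mSv

Using I₁d₁² = I₂d₂², rate at 24.0 m:
(2.31/24.0)² = 0.009264, so 65.7 × 0.009264 = 0.6086 mSv/h.
Dose = rate × time = 0.6086 mSv/h × 7.800 h = 4.747 mSv.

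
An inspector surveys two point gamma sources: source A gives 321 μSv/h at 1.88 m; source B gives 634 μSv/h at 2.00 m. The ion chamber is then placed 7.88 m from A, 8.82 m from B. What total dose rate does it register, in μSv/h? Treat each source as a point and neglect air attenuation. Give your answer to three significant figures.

50.9 μSv/h

Each source contributes Iᵢ·(dᵢ/rᵢ)²; contributions add.
A: 321 × (1.88/7.88)² = 18.27 μSv/h
B: 634 × (2.00/8.82)² = 32.60 μSv/h
Total = 18.27 + 32.60 = 50.87 μSv/h.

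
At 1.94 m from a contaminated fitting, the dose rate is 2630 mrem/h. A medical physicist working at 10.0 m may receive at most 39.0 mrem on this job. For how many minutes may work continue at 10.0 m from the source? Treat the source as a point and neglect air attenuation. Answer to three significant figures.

Since intensity falls as 1/r², rate at 10.0 m:
(1.94/10.0)² = 0.03764, so 2630 × 0.03764 = 98.99 mrem/h.
Stay time = 39.0 mrem ÷ 98.99 mrem/h = 0.3940 h = 23.64 min.

23.6 min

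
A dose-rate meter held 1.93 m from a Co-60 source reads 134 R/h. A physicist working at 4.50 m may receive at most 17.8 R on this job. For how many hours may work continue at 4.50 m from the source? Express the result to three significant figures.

0.722 h

By the inverse-square law, rate at 4.50 m:
134 × (1.93/4.50)² = 134 × 0.1839 = 24.64 R/h.
Stay time = 17.8 R ÷ 24.64 R/h = 0.7224 h.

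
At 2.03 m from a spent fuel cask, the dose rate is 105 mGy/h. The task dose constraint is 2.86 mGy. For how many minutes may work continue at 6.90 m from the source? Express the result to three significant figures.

By the inverse-square law, rate at 6.90 m:
(2.03/6.90)² = 0.08656, so 105 × 0.08656 = 9.089 mGy/h.
Stay time = 2.86 mGy ÷ 9.089 mGy/h = 0.3147 h = 18.88 min.

18.9 min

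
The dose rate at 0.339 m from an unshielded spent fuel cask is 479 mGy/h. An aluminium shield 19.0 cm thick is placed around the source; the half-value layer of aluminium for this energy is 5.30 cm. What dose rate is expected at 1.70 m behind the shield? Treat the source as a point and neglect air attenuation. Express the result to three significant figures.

Distance alone: 479 × (0.339/1.70)² = 479 × 0.03977 = 19.05 mGy/h.
Shield: 19.0/5.30 = 3.585 half-value layers → attenuation 2^(−3.585) = 0.08333.
Combined: 19.05 × 0.08333 = 1.587 mGy/h.

1.59 mGy/h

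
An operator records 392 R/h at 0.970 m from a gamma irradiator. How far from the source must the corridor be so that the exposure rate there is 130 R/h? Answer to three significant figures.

Intensity scales as (d₁/d₂)², so d₂ = d₁·√(I₁/I₂).
I₁/I₂ = 392/130 = 3.015, so d₂ = 0.970 × √3.015 = 1.684 m.

1.68 m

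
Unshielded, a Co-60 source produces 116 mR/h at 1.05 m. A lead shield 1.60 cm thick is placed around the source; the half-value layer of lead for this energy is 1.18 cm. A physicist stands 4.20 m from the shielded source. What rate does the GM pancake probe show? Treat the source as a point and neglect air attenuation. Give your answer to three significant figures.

Distance alone: 116 × (1.05/4.20)² = 116 × 0.06250 = 7.250 mR/h.
Shield: 1.60/1.18 = 1.356 half-value layers → attenuation 2^(−1.356) = 0.3907.
Combined: 7.250 × 0.3907 = 2.833 mR/h.

2.83 mR/h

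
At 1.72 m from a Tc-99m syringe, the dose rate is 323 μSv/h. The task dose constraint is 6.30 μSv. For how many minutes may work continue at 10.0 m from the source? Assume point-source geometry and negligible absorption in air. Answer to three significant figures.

Intensity scales as (d₁/d₂)², so rate at 10.0 m:
323 × (1.72/10.0)² = 323 × 0.02958 = 9.554 μSv/h.
Stay time = 6.30 μSv ÷ 9.554 μSv/h = 0.6594 h = 39.56 min.

39.6 min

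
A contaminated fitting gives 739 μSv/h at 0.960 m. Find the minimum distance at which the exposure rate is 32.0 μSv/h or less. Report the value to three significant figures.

4.61 m

Intensity scales as (d₁/d₂)², so d₂ = d₁·√(I₁/I₂).
I₁/I₂ = 739/32.0 = 23.09, so d₂ = 0.960 × √23.09 = 4.613 m.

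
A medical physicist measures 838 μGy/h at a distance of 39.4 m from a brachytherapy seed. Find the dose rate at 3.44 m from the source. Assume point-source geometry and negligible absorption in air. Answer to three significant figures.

110000 μGy/h

Intensity scales as (d₁/d₂)², so the rate at 3.44 m is
(39.4/3.44)² = 131.2, so 838 × 131.2 = 109900 μGy/h.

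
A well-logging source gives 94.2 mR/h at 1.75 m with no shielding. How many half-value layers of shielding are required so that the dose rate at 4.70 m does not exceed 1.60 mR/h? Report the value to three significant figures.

3.03 half-value layers

At 4.70 m, distance alone gives 94.2 × (1.75/4.70)² = 94.2 × 0.1386 = 13.06 mR/h.
Further attenuation needed: 13.06/1.60 = 8.162.
n = log₂(8.162) = 3.029 half-value layers.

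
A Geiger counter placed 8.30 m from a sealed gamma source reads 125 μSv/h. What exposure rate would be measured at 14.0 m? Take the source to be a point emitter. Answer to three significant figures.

Since intensity falls as 1/r², scaling from 8.30 m to 14.0 m:
125 × (8.30/14.0)² = 125 × 0.3515 = 43.94 μSv/h.

43.9 μSv/h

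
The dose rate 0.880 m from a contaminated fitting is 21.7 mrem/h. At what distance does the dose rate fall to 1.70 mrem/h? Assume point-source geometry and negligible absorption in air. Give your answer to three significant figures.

Since intensity falls as 1/r², d₂ = d₁·√(I₁/I₂).
I₁/I₂ = 21.7/1.70 = 12.76, so d₂ = 0.880 × √12.76 = 3.143 m.

3.14 m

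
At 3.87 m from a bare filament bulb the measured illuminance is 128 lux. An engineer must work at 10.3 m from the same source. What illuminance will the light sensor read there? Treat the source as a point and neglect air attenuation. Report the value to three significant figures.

Since intensity falls as 1/r², scaling from 3.87 m to 10.3 m:
128 × (3.87/10.3)² = 128 × 0.1412 = 18.07 lux.

18.1 lux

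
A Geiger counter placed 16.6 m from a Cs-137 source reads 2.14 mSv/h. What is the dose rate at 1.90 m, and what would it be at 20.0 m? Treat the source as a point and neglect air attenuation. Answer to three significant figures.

163 mSv/h; 1.47 mSv/h

Since intensity falls as 1/r²,
At 1.90 m: 2.14 × (16.6/1.90)² = 2.14 × 76.33 = 163.3 mSv/h
At 20.0 m: 163.3 × (1.90/20.0)² = 163.3 × 0.009025 = 1.474 mSv/h.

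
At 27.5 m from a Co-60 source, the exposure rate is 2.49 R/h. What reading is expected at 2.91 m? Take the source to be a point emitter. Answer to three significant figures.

222 R/h

By the inverse-square law, the rate at 2.91 m is
(27.5/2.91)² = 89.31, so 2.49 × 89.31 = 222.4 R/h.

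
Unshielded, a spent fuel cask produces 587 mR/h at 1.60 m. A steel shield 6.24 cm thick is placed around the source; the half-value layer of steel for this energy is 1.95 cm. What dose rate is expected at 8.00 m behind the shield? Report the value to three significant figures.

Distance alone: 587 × (1.60/8.00)² = 587 × 0.04000 = 23.48 mR/h.
Shield: 6.24/1.95 = 3.200 half-value layers → attenuation 2^(−3.200) = 0.1088.
Combined: 23.48 × 0.1088 = 2.555 mR/h.

2.56 mR/h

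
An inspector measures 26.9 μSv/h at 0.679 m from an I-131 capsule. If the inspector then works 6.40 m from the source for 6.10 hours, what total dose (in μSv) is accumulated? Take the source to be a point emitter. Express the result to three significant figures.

1.85 μSv

Applying the 1/r² law, rate at 6.40 m:
26.9 × (0.679/6.40)² = 26.9 × 0.01126 = 0.3029 μSv/h.
Dose = rate × time = 0.3029 μSv/h × 6.100 h = 1.848 μSv.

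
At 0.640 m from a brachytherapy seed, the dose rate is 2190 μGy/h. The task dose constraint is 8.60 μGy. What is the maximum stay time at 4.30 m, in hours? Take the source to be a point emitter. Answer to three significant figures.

Since intensity falls as 1/r², rate at 4.30 m:
2190 × (0.640/4.30)² = 2190 × 0.02215 = 48.51 μGy/h.
Stay time = 8.60 μGy ÷ 48.51 μGy/h = 0.1773 h.

0.177 h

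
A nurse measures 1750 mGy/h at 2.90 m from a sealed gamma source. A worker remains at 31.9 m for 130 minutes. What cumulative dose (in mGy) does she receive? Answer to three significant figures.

By the inverse-square law, rate at 31.9 m:
(2.90/31.9)² = 0.008264, so 1750 × 0.008264 = 14.46 mGy/h.
Dose = rate × time = 14.46 mGy/h × 2.167 h = 31.33 mGy.

31.3 mGy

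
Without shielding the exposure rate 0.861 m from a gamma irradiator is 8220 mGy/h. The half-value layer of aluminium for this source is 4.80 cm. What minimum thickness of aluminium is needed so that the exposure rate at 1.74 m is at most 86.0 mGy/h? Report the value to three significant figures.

21.8 cm

At 1.74 m, distance alone gives (0.861/1.74)² = 0.2449, so 8220 × 0.2449 = 2013 mGy/h.
Further attenuation needed: 2013/86.0 = 23.41.
n = log₂(23.41) = 4.549 half-value layers.
Thickness = 4.549 × 4.80 cm = 21.84 cm.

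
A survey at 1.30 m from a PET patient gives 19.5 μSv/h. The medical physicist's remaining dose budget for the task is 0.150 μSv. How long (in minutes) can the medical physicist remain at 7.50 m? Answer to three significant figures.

15.4 min

Using I₁d₁² = I₂d₂², rate at 7.50 m:
19.5 × (1.30/7.50)² = 19.5 × 0.03004 = 0.5858 μSv/h.
Stay time = 0.150 μSv ÷ 0.5858 μSv/h = 0.2561 h = 15.37 min.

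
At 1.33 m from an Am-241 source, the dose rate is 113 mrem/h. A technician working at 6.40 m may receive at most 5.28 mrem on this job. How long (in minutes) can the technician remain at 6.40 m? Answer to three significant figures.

64.9 min

Since intensity falls as 1/r², rate at 6.40 m:
(1.33/6.40)² = 0.04319, so 113 × 0.04319 = 4.880 mrem/h.
Stay time = 5.28 mrem ÷ 4.880 mrem/h = 1.082 h = 64.92 min.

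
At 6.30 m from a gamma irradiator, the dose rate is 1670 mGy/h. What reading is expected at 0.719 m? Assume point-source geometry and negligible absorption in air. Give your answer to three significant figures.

By the inverse-square law, the rate at 0.719 m is
1670 × (6.30/0.719)² = 1670 × 76.78 = 128200 mGy/h.

128000 mGy/h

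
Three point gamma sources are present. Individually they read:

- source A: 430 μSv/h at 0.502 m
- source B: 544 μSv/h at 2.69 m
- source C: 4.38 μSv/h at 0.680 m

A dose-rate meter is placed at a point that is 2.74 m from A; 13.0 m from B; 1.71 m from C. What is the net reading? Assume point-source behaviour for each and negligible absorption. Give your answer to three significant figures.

38.4 μSv/h

By superposition, sum each source's inverse-square contribution:
A: 430 × (0.502/2.74)² = 14.43 μSv/h
B: 544 × (2.69/13.0)² = 23.29 μSv/h
C: 4.38 × (0.680/1.71)² = 0.6926 μSv/h
Total = 14.43 + 23.29 + 0.6926 = 38.41 μSv/h.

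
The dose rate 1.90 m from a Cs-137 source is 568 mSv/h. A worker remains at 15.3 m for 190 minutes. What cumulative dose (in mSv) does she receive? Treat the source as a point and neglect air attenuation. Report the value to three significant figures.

27.7 mSv

By the inverse-square law, rate at 15.3 m:
568 × (1.90/15.3)² = 568 × 0.01542 = 8.759 mSv/h.
Dose = rate × time = 8.759 mSv/h × 3.167 h = 27.74 mSv.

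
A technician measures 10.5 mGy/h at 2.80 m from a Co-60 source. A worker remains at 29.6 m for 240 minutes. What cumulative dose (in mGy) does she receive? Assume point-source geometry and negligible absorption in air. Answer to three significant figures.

0.376 mGy

By the inverse-square law, rate at 29.6 m:
(2.80/29.6)² = 0.008948, so 10.5 × 0.008948 = 0.09395 mGy/h.
Dose = rate × time = 0.09395 mGy/h × 4.000 h = 0.3758 mGy.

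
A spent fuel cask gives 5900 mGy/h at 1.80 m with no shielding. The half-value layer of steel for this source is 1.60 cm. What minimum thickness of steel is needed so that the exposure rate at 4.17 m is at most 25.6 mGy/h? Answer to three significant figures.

8.68 cm

At 4.17 m, distance alone gives (1.80/4.17)² = 0.1863, so 5900 × 0.1863 = 1099 mGy/h.
Further attenuation needed: 1099/25.6 = 42.93.
n = log₂(42.93) = 5.424 half-value layers.
Thickness = 5.424 × 1.60 cm = 8.678 cm.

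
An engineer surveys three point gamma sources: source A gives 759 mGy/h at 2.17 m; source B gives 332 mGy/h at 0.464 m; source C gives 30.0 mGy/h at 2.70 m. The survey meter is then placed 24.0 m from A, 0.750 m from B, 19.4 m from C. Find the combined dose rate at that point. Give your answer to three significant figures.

By superposition, sum each source's inverse-square contribution:
A: 759 × (2.17/24.0)² = 6.205 mGy/h
B: 332 × (0.464/0.750)² = 127.1 mGy/h
C: 30.0 × (2.70/19.4)² = 0.5811 mGy/h
Total = 6.205 + 127.1 + 0.5811 = 133.9 mGy/h.

134 mGy/h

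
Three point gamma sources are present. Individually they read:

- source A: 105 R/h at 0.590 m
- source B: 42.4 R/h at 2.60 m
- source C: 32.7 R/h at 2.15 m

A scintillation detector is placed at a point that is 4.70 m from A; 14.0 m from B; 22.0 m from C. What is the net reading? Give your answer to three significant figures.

3.43 R/h

By superposition, sum each source's inverse-square contribution:
A: 105 × (0.590/4.70)² = 1.655 R/h
B: 42.4 × (2.60/14.0)² = 1.462 R/h
C: 32.7 × (2.15/22.0)² = 0.3123 R/h
Total = 1.655 + 1.462 + 0.3123 = 3.429 R/h.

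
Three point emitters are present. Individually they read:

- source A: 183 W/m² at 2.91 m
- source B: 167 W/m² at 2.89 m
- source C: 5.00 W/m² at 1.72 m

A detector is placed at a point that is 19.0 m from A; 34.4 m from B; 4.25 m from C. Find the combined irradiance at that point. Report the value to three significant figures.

Each source contributes Iᵢ·(dᵢ/rᵢ)²; contributions add.
A: 183 × (2.91/19.0)² = 4.293 W/m²
B: 167 × (2.89/34.4)² = 1.179 W/m²
C: 5.00 × (1.72/4.25)² = 0.8189 W/m²
Total = 4.293 + 1.179 + 0.8189 = 6.291 W/m².

6.29 W/m²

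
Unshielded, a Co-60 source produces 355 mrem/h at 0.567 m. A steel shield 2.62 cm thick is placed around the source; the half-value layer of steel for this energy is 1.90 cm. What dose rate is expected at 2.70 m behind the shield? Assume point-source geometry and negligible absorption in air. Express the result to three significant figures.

Distance alone: 355 × (0.567/2.70)² = 355 × 0.04410 = 15.66 mrem/h.
Shield: 2.62/1.90 = 1.379 half-value layers → attenuation 2^(−1.379) = 0.3845.
Combined: 15.66 × 0.3845 = 6.021 mrem/h.

6.02 mrem/h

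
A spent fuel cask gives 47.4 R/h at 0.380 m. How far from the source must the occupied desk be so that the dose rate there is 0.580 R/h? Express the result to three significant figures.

3.44 m

Intensity scales as (d₁/d₂)², so d₂ = d₁·√(I₁/I₂).
I₁/I₂ = 47.4/0.580 = 81.72, so d₂ = 0.380 × √81.72 = 3.435 m.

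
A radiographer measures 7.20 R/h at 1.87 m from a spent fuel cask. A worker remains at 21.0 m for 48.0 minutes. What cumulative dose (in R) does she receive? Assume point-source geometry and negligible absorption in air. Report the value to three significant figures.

Applying the 1/r² law, rate at 21.0 m:
(1.87/21.0)² = 0.007929, so 7.20 × 0.007929 = 0.05709 R/h.
Dose = rate × time = 0.05709 R/h × 0.8000 h = 0.04567 R.

0.0457 R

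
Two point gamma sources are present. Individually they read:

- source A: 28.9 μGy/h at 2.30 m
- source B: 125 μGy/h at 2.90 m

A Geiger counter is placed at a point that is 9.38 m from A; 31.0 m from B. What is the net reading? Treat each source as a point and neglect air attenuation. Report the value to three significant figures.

2.83 μGy/h

By superposition, sum each source's inverse-square contribution:
A: 28.9 × (2.30/9.38)² = 1.738 μGy/h
B: 125 × (2.90/31.0)² = 1.094 μGy/h
Total = 1.738 + 1.094 = 2.832 μGy/h.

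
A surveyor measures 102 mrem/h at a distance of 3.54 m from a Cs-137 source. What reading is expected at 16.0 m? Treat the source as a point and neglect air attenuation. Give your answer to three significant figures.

4.99 mrem/h

By the inverse-square law, the rate at 16.0 m is
(3.54/16.0)² = 0.04895, so 102 × 0.04895 = 4.993 mrem/h.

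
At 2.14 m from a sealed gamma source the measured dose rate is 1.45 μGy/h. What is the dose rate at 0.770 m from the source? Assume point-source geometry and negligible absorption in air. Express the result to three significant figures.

11.2 μGy/h

Since intensity falls as 1/r², scaling from 2.14 m to 0.770 m:
(2.14/0.770)² = 7.724, so 1.45 × 7.724 = 11.20 μGy/h.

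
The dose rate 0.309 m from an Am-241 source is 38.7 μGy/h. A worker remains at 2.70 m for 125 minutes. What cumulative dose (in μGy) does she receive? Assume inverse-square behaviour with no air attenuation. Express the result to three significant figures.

Using I₁d₁² = I₂d₂², rate at 2.70 m:
38.7 × (0.309/2.70)² = 38.7 × 0.01310 = 0.5070 μGy/h.
Dose = rate × time = 0.5070 μGy/h × 2.083 h = 1.056 μGy.

1.06 μGy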